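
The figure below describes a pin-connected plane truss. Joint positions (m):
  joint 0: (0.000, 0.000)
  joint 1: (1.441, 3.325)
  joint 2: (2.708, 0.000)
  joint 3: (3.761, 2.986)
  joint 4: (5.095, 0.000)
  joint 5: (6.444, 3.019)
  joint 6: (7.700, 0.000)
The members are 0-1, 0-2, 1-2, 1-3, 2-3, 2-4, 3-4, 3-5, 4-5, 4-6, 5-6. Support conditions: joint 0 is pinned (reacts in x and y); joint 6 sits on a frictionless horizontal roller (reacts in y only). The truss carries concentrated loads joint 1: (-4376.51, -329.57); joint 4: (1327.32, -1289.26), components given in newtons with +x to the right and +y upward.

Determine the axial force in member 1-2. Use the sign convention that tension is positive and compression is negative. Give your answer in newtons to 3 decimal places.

N=7 nodes, M=11 members, R=3 reactions → 2N=14, M+R=14
member 0 (0-1): L=3.6238, (cx,cy)=(0.3976,0.9175)
member 1 (0-2): L=2.7080, (cx,cy)=(1.0000,0.0000)
member 2 (1-2): L=3.5582, (cx,cy)=(0.3561,-0.9345)
member 3 (1-3): L=2.3446, (cx,cy)=(0.9895,-0.1446)
member 4 (2-3): L=3.1662, (cx,cy)=(0.3326,0.9431)
member 5 (2-4): L=2.3870, (cx,cy)=(1.0000,0.0000)
member 6 (3-4): L=3.2704, (cx,cy)=(0.4079,-0.9130)
member 7 (3-5): L=2.6832, (cx,cy)=(0.9999,0.0123)
member 8 (4-5): L=3.3067, (cx,cy)=(0.4080,0.9130)
member 9 (4-6): L=2.6050, (cx,cy)=(1.0000,0.0000)
member 10 (5-6): L=3.2698, (cx,cy)=(0.3841,-0.9233)
solve A·x = −loads:
  F[0-1] = -2827.0429 N (compression)
  F[0-2] = -1925.0273 N (compression)
  F[1-2] = +2027.4966 N (tension)
  F[1-3] = +2557.2730 N (tension)
  F[2-3] = -2008.9622 N (compression)
  F[2-4] = -534.9569 N (compression)
  F[3-4] = +2491.4430 N (tension)
  F[3-5] = +846.0896 N (tension)
  F[4-5] = -1079.4068 N (compression)
  F[4-6] = -405.6691 N (compression)
  F[5-6] = +1056.1113 N (tension)
  Rx@0 = +3049.1900 N
  Ry@0 = +2593.9216 N
  Ry@6 = -975.0916 N

2027.497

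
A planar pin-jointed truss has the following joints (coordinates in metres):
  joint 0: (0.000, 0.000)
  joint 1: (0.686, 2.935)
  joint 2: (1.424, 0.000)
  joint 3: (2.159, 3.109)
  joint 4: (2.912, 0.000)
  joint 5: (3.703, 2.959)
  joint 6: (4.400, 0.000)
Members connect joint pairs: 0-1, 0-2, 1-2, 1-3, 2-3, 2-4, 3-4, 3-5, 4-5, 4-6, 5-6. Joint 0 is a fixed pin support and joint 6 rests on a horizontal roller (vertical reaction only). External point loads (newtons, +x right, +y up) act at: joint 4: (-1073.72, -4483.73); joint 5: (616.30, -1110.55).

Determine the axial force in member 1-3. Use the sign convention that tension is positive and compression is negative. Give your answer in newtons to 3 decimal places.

N=7 nodes, M=11 members, R=3 reactions → 2N=14, M+R=14
member 0 (0-1): L=3.0141, (cx,cy)=(0.2276,0.9738)
member 1 (0-2): L=1.4240, (cx,cy)=(1.0000,0.0000)
member 2 (1-2): L=3.0264, (cx,cy)=(0.2439,-0.9698)
member 3 (1-3): L=1.4832, (cx,cy)=(0.9931,0.1173)
member 4 (2-3): L=3.1947, (cx,cy)=(0.2301,0.9732)
member 5 (2-4): L=1.4880, (cx,cy)=(1.0000,0.0000)
member 6 (3-4): L=3.1989, (cx,cy)=(0.2354,-0.9719)
member 7 (3-5): L=1.5513, (cx,cy)=(0.9953,-0.0967)
member 8 (4-5): L=3.0629, (cx,cy)=(0.2583,0.9661)
member 9 (4-6): L=1.4880, (cx,cy)=(1.0000,0.0000)
member 10 (5-6): L=3.0400, (cx,cy)=(0.2293,-0.9734)
solve A·x = −loads:
  F[0-1] = -1312.2138 N (compression)
  F[0-2] = -158.7645 N (compression)
  F[1-2] = +1244.2170 N (tension)
  F[1-3] = -606.2527 N (compression)
  F[2-3] = -1239.9170 N (compression)
  F[2-4] = +429.9126 N (tension)
  F[3-4] = +1437.2339 N (tension)
  F[3-5] = -1231.4196 N (compression)
  F[4-5] = +3195.2737 N (tension)
  F[4-6] = +1016.7637 N (tension)
  F[5-6] = -4434.6387 N (compression)
  Rx@0 = +457.4200 N
  Ry@0 = +1277.7754 N
  Ry@6 = +4316.5046 N

-606.253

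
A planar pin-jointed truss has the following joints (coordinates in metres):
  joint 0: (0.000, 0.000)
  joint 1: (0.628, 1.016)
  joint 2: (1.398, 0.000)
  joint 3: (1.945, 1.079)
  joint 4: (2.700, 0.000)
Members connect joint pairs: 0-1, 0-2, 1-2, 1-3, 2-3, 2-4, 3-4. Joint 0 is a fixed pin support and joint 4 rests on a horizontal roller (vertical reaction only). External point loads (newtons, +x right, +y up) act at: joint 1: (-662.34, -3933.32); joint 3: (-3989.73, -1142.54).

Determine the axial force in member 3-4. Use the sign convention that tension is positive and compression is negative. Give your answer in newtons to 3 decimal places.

N=5 nodes, M=7 members, R=3 reactions → 2N=10, M+R=10
member 0 (0-1): L=1.1944, (cx,cy)=(0.5258,0.8506)
member 1 (0-2): L=1.3980, (cx,cy)=(1.0000,0.0000)
member 2 (1-2): L=1.2748, (cx,cy)=(0.6040,-0.7970)
member 3 (1-3): L=1.3185, (cx,cy)=(0.9989,0.0478)
member 4 (2-3): L=1.2097, (cx,cy)=(0.4522,0.8919)
member 5 (2-4): L=1.3020, (cx,cy)=(1.0000,0.0000)
member 6 (3-4): L=1.3169, (cx,cy)=(0.5733,-0.8193)
solve A·x = −loads:
  F[0-1] = -6091.5407 N (compression)
  F[0-2] = -1449.2716 N (compression)
  F[1-2] = +1364.3195 N (tension)
  F[1-3] = -3368.3665 N (compression)
  F[2-3] = -1219.0731 N (compression)
  F[2-4] = -73.9867 N (compression)
  F[3-4] = +129.0520 N (tension)
  Rx@0 = +4652.0700 N
  Ry@0 = +5181.5974 N
  Ry@4 = -105.7374 N

129.052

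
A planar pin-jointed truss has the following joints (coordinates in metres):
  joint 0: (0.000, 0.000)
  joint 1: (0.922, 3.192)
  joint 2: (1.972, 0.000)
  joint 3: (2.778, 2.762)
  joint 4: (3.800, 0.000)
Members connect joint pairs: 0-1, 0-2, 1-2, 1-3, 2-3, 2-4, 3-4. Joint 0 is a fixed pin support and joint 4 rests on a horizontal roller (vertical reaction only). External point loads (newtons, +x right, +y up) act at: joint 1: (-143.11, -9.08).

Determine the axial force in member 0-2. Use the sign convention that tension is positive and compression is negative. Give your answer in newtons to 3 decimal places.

-106.401

N=5 nodes, M=7 members, R=3 reactions → 2N=10, M+R=10
member 0 (0-1): L=3.3225, (cx,cy)=(0.2775,0.9607)
member 1 (0-2): L=1.9720, (cx,cy)=(1.0000,0.0000)
member 2 (1-2): L=3.3603, (cx,cy)=(0.3125,-0.9499)
member 3 (1-3): L=1.9052, (cx,cy)=(0.9742,-0.2257)
member 4 (2-3): L=2.8772, (cx,cy)=(0.2801,0.9600)
member 5 (2-4): L=1.8280, (cx,cy)=(1.0000,0.0000)
member 6 (3-4): L=2.9450, (cx,cy)=(0.3470,-0.9379)
solve A·x = −loads:
  F[0-1] = -132.2848 N (compression)
  F[0-2] = -106.4006 N (compression)
  F[1-2] = +106.3875 N (tension)
  F[1-3] = +75.0949 N (tension)
  F[2-3] = -105.2753 N (compression)
  F[2-4] = -43.6660 N (compression)
  F[3-4] = +125.8289 N (tension)
  Rx@0 = +143.1100 N
  Ry@0 = +127.0893 N
  Ry@4 = -118.0093 N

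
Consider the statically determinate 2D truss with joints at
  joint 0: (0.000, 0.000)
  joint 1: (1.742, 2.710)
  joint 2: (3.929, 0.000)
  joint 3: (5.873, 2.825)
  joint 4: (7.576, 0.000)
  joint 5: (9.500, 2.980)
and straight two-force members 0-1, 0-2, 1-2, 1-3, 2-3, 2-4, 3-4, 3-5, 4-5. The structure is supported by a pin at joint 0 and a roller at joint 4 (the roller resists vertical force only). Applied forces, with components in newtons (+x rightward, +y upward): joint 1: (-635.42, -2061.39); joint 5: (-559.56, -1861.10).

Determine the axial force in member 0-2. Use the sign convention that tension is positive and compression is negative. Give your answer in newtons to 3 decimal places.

-190.821

N=6 nodes, M=9 members, R=3 reactions → 2N=12, M+R=12
member 0 (0-1): L=3.2216, (cx,cy)=(0.5407,0.8412)
member 1 (0-2): L=3.9290, (cx,cy)=(1.0000,0.0000)
member 2 (1-2): L=3.4824, (cx,cy)=(0.6280,-0.7782)
member 3 (1-3): L=4.1326, (cx,cy)=(0.9996,0.0278)
member 4 (2-3): L=3.4293, (cx,cy)=(0.5669,0.8238)
member 5 (2-4): L=3.6470, (cx,cy)=(1.0000,0.0000)
member 6 (3-4): L=3.2986, (cx,cy)=(0.5163,-0.8564)
member 7 (3-5): L=3.6303, (cx,cy)=(0.9991,0.0427)
member 8 (4-5): L=3.5471, (cx,cy)=(0.5424,0.8401)
solve A·x = −loads:
  F[0-1] = -1857.0558 N (compression)
  F[0-2] = -190.8212 N (compression)
  F[1-2] = -640.3331 N (compression)
  F[1-3] = +33.4137 N (tension)
  F[2-3] = +604.8923 N (tension)
  F[2-4] = -935.8668 N (compression)
  F[3-4] = -549.9879 N (compression)
  F[3-5] = +660.8560 N (tension)
  F[4-5] = -2248.8796 N (compression)
  Rx@0 = +1194.9800 N
  Ry@0 = +1562.1528 N
  Ry@4 = +2360.3372 N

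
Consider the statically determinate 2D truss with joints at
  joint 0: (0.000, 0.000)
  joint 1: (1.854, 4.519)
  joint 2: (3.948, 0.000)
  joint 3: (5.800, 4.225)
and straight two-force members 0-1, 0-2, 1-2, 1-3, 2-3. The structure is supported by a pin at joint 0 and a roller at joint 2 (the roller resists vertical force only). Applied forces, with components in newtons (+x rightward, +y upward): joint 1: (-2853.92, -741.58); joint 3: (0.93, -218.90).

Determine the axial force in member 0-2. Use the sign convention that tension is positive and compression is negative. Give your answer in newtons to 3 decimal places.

-1393.941

N=4 nodes, M=5 members, R=3 reactions → 2N=8, M+R=8
member 0 (0-1): L=4.8845, (cx,cy)=(0.3796,0.9252)
member 1 (0-2): L=3.9480, (cx,cy)=(1.0000,0.0000)
member 2 (1-2): L=4.9806, (cx,cy)=(0.4204,-0.9073)
member 3 (1-3): L=3.9569, (cx,cy)=(0.9972,-0.0743)
member 4 (2-3): L=4.6131, (cx,cy)=(0.4015,0.9159)
solve A·x = −loads:
  F[0-1] = -3843.9984 N (compression)
  F[0-2] = -1393.9414 N (compression)
  F[1-2] = +3094.5544 N (tension)
  F[1-3] = +94.0793 N (tension)
  F[2-3] = -231.3747 N (compression)
  Rx@0 = +2852.9900 N
  Ry@0 = +3556.3326 N
  Ry@2 = -2595.8526 N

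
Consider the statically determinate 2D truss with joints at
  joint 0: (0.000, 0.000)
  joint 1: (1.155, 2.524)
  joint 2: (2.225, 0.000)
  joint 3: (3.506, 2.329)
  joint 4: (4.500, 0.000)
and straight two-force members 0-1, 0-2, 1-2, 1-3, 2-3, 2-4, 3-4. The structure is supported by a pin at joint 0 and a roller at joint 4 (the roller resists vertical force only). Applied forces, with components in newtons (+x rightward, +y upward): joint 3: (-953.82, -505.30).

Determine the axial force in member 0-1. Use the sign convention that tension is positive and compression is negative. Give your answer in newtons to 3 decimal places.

-665.633

N=5 nodes, M=7 members, R=3 reactions → 2N=10, M+R=10
member 0 (0-1): L=2.7757, (cx,cy)=(0.4161,0.9093)
member 1 (0-2): L=2.2250, (cx,cy)=(1.0000,0.0000)
member 2 (1-2): L=2.7414, (cx,cy)=(0.3903,-0.9207)
member 3 (1-3): L=2.3591, (cx,cy)=(0.9966,-0.0827)
member 4 (2-3): L=2.6580, (cx,cy)=(0.4819,0.8762)
member 5 (2-4): L=2.2750, (cx,cy)=(1.0000,0.0000)
member 6 (3-4): L=2.5322, (cx,cy)=(0.3925,-0.9197)
solve A·x = −loads:
  F[0-1] = -665.6330 N (compression)
  F[0-2] = -676.8442 N (compression)
  F[1-2] = +707.2329 N (tension)
  F[1-3] = -554.9122 N (compression)
  F[2-3] = -743.1327 N (compression)
  F[2-4] = -42.6665 N (compression)
  F[3-4] = +108.6942 N (tension)
  Rx@0 = +953.8200 N
  Ry@0 = +605.2700 N
  Ry@4 = -99.9700 N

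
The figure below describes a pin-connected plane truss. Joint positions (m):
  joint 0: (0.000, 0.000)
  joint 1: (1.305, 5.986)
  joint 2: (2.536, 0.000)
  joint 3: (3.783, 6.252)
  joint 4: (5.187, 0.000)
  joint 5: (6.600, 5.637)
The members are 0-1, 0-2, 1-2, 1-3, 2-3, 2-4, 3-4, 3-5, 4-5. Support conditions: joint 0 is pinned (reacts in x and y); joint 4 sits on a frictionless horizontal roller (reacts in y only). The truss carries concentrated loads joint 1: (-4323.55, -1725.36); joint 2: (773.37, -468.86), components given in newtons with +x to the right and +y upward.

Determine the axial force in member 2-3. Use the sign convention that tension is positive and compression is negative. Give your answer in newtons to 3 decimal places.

-4616.631

N=6 nodes, M=9 members, R=3 reactions → 2N=12, M+R=12
member 0 (0-1): L=6.1266, (cx,cy)=(0.2130,0.9771)
member 1 (0-2): L=2.5360, (cx,cy)=(1.0000,0.0000)
member 2 (1-2): L=6.1113, (cx,cy)=(0.2014,-0.9795)
member 3 (1-3): L=2.4922, (cx,cy)=(0.9943,0.1067)
member 4 (2-3): L=6.3751, (cx,cy)=(0.1956,0.9807)
member 5 (2-4): L=2.6510, (cx,cy)=(1.0000,0.0000)
member 6 (3-4): L=6.4077, (cx,cy)=(0.2191,-0.9757)
member 7 (3-5): L=2.8834, (cx,cy)=(0.9770,-0.2133)
member 8 (4-5): L=5.8114, (cx,cy)=(0.2431,0.9700)
solve A·x = −loads:
  F[0-1] = -6673.6010 N (compression)
  F[0-2] = -2128.6656 N (compression)
  F[1-2] = +5100.8667 N (tension)
  F[1-3] = +1885.3306 N (tension)
  F[2-3] = -4616.6315 N (compression)
  F[2-4] = -971.5330 N (compression)
  F[3-4] = +4433.9743 N (tension)
  F[3-5] = +0.0000 N (tension)
  F[4-5] = -0.0000 N (compression)
  Rx@0 = +3550.1800 N
  Ry@0 = +6520.4484 N
  Ry@4 = -4326.2284 N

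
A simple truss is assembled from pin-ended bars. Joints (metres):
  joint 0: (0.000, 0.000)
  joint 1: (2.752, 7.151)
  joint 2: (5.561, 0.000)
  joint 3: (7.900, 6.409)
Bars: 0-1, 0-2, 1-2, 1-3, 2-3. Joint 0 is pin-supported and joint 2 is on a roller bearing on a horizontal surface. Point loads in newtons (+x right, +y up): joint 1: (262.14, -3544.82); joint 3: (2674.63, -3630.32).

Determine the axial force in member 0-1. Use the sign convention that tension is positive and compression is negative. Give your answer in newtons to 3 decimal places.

3381.576

N=4 nodes, M=5 members, R=3 reactions → 2N=8, M+R=8
member 0 (0-1): L=7.6623, (cx,cy)=(0.3592,0.9333)
member 1 (0-2): L=5.5610, (cx,cy)=(1.0000,0.0000)
member 2 (1-2): L=7.6829, (cx,cy)=(0.3656,-0.9308)
member 3 (1-3): L=5.2012, (cx,cy)=(0.9898,-0.1427)
member 4 (2-3): L=6.8225, (cx,cy)=(0.3428,0.9394)
solve A·x = −loads:
  F[0-1] = +3381.5765 N (tension)
  F[0-2] = +1722.2338 N (tension)
  F[1-2] = -7787.5880 N (compression)
  F[1-3] = +3838.9292 N (tension)
  F[2-3] = -3281.5389 N (compression)
  Rx@0 = -2936.7700 N
  Ry@0 = -3155.9406 N
  Ry@2 = +10331.0806 N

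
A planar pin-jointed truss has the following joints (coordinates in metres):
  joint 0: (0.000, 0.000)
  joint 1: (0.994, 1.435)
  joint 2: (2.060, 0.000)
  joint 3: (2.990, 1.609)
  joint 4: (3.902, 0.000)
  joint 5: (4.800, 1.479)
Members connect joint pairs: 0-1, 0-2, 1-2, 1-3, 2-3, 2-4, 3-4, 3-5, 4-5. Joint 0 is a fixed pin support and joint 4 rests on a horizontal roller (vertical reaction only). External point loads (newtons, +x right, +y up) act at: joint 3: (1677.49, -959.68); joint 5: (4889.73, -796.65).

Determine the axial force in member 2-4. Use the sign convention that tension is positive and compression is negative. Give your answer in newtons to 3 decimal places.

N=6 nodes, M=9 members, R=3 reactions → 2N=12, M+R=12
member 0 (0-1): L=1.7456, (cx,cy)=(0.5694,0.8220)
member 1 (0-2): L=2.0600, (cx,cy)=(1.0000,0.0000)
member 2 (1-2): L=1.7876, (cx,cy)=(0.5963,-0.8027)
member 3 (1-3): L=2.0036, (cx,cy)=(0.9962,0.0868)
member 4 (2-3): L=1.8584, (cx,cy)=(0.5004,0.8658)
member 5 (2-4): L=1.8420, (cx,cy)=(1.0000,0.0000)
member 6 (3-4): L=1.8495, (cx,cy)=(0.4931,-0.8700)
member 7 (3-5): L=1.8147, (cx,cy)=(0.9974,-0.0716)
member 8 (4-5): L=1.7303, (cx,cy)=(0.5190,0.8548)
solve A·x = −loads:
  F[0-1] = +3046.2223 N (tension)
  F[0-2] = +4832.6447 N (tension)
  F[1-2] = -2752.8405 N (compression)
  F[1-3] = +3388.9642 N (tension)
  F[2-3] = +2552.4038 N (tension)
  F[2-4] = +1913.7833 N (tension)
  F[3-4] = -4406.6334 N (compression)
  F[3-5] = +5162.1565 N (tension)
  F[4-5] = -499.3575 N (compression)
  Rx@0 = -6567.2200 N
  Ry@0 = -2504.1403 N
  Ry@4 = +4260.4703 N

1913.783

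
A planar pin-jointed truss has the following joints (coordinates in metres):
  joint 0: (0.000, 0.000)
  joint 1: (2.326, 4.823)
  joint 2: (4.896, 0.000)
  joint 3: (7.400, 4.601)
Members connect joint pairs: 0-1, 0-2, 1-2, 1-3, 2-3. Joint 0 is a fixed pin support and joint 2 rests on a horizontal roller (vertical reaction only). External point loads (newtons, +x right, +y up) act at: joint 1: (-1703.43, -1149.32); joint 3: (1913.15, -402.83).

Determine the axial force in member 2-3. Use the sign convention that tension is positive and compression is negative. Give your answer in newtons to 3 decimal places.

-354.874

N=4 nodes, M=5 members, R=3 reactions → 2N=8, M+R=8
member 0 (0-1): L=5.3546, (cx,cy)=(0.4344,0.9007)
member 1 (0-2): L=4.8960, (cx,cy)=(1.0000,0.0000)
member 2 (1-2): L=5.4650, (cx,cy)=(0.4703,-0.8825)
member 3 (1-3): L=5.0789, (cx,cy)=(0.9990,-0.0437)
member 4 (2-3): L=5.2382, (cx,cy)=(0.4780,0.8783)
solve A·x = −loads:
  F[0-1] = -308.0101 N (compression)
  F[0-2] = +343.5177 N (tension)
  F[1-2] = -1091.2045 N (compression)
  F[1-3] = +2084.7805 N (tension)
  F[2-3] = -354.8742 N (compression)
  Rx@0 = -209.7200 N
  Ry@0 = +277.4317 N
  Ry@2 = +1274.7183 N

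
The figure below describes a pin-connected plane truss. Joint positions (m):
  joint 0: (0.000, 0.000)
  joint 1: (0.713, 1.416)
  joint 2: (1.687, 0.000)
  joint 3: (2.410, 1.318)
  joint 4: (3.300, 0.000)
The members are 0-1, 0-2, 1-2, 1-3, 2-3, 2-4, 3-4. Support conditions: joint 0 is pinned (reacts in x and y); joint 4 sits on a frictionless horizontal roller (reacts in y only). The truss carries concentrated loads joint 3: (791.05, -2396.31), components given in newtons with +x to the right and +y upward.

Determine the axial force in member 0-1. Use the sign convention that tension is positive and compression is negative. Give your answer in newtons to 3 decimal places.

N=5 nodes, M=7 members, R=3 reactions → 2N=10, M+R=10
member 0 (0-1): L=1.5854, (cx,cy)=(0.4497,0.8932)
member 1 (0-2): L=1.6870, (cx,cy)=(1.0000,0.0000)
member 2 (1-2): L=1.7186, (cx,cy)=(0.5667,-0.8239)
member 3 (1-3): L=1.6998, (cx,cy)=(0.9983,-0.0577)
member 4 (2-3): L=1.5033, (cx,cy)=(0.4809,0.8767)
member 5 (2-4): L=1.6130, (cx,cy)=(1.0000,0.0000)
member 6 (3-4): L=1.5904, (cx,cy)=(0.5596,-0.8287)
solve A·x = −loads:
  F[0-1] = -369.8511 N (compression)
  F[0-2] = +957.3849 N (tension)
  F[1-2] = +429.6663 N (tension)
  F[1-3] = -410.5210 N (compression)
  F[2-3] = -403.7697 N (compression)
  F[2-4] = +1395.0804 N (tension)
  F[3-4] = -2492.8887 N (compression)
  Rx@0 = -791.0500 N
  Ry@0 = +330.3370 N
  Ry@4 = +2065.9730 N

-369.851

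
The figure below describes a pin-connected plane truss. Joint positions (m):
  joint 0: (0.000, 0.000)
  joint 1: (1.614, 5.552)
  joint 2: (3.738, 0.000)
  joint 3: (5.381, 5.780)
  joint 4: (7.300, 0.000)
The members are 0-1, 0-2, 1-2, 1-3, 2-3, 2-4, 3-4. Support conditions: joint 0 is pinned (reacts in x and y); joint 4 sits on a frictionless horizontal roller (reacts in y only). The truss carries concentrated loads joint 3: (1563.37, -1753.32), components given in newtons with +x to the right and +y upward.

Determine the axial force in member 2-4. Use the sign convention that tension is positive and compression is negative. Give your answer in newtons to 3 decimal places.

840.064

N=5 nodes, M=7 members, R=3 reactions → 2N=10, M+R=10
member 0 (0-1): L=5.7818, (cx,cy)=(0.2791,0.9602)
member 1 (0-2): L=3.7380, (cx,cy)=(1.0000,0.0000)
member 2 (1-2): L=5.9444, (cx,cy)=(0.3573,-0.9340)
member 3 (1-3): L=3.7739, (cx,cy)=(0.9982,0.0604)
member 4 (2-3): L=6.0090, (cx,cy)=(0.2734,0.9619)
member 5 (2-4): L=3.5620, (cx,cy)=(1.0000,0.0000)
member 6 (3-4): L=6.0902, (cx,cy)=(0.3151,-0.9491)
solve A·x = −loads:
  F[0-1] = +809.1032 N (tension)
  F[0-2] = +1337.5090 N (tension)
  F[1-2] = -798.7225 N (compression)
  F[1-3] = +512.1882 N (tension)
  F[2-3] = +775.5489 N (tension)
  F[2-4] = +840.0636 N (tension)
  F[3-4] = -2666.0682 N (compression)
  Rx@0 = -1563.3700 N
  Ry@0 = -776.9394 N
  Ry@4 = +2530.2594 N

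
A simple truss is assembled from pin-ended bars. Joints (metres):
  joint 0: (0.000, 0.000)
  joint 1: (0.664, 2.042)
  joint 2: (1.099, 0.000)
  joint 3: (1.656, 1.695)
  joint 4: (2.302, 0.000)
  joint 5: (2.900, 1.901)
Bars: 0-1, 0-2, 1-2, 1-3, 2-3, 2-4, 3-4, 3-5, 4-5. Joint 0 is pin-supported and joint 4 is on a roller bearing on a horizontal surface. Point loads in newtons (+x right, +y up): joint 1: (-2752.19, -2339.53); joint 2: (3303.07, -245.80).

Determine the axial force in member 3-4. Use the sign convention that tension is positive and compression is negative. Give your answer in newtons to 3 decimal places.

N=6 nodes, M=9 members, R=3 reactions → 2N=12, M+R=12
member 0 (0-1): L=2.1472, (cx,cy)=(0.3092,0.9510)
member 1 (0-2): L=1.0990, (cx,cy)=(1.0000,0.0000)
member 2 (1-2): L=2.0878, (cx,cy)=(0.2084,-0.9781)
member 3 (1-3): L=1.0509, (cx,cy)=(0.9439,-0.3302)
member 4 (2-3): L=1.7842, (cx,cy)=(0.3122,0.9500)
member 5 (2-4): L=1.2030, (cx,cy)=(1.0000,0.0000)
member 6 (3-4): L=1.8139, (cx,cy)=(0.3561,-0.9344)
member 7 (3-5): L=1.2609, (cx,cy)=(0.9866,0.1634)
member 8 (4-5): L=1.9928, (cx,cy)=(0.3001,0.9539)
solve A·x = −loads:
  F[0-1] = -4452.7465 N (compression)
  F[0-2] = +1927.8184 N (tension)
  F[1-2] = +1562.0321 N (tension)
  F[1-3] = +1112.1733 N (tension)
  F[2-3] = -1349.3948 N (compression)
  F[2-4] = -628.5333 N (compression)
  F[3-4] = +1764.8843 N (tension)
  F[3-5] = -0.0000 N (compression)
  F[4-5] = +0.0000 N (tension)
  Rx@0 = -550.8800 N
  Ry@0 = +4234.5002 N
  Ry@4 = -1649.1702 N

1764.884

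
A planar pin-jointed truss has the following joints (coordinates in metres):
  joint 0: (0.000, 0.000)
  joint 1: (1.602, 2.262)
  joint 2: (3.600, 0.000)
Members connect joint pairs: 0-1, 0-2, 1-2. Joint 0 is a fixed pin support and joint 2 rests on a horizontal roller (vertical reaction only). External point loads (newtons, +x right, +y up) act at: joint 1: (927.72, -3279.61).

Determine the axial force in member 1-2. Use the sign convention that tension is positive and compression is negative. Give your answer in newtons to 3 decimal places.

N=3 nodes, M=3 members, R=3 reactions → 2N=6, M+R=6
member 0 (0-1): L=2.7718, (cx,cy)=(0.5780,0.8161)
member 1 (0-2): L=3.6000, (cx,cy)=(1.0000,0.0000)
member 2 (1-2): L=3.0181, (cx,cy)=(0.6620,-0.7495)
solve A·x = −loads:
  F[0-1] = -1516.1330 N (compression)
  F[0-2] = +1803.9801 N (tension)
  F[1-2] = -2724.9794 N (compression)
  Rx@0 = -927.7200 N
  Ry@0 = +1237.2662 N
  Ry@2 = +2042.3438 N

-2724.979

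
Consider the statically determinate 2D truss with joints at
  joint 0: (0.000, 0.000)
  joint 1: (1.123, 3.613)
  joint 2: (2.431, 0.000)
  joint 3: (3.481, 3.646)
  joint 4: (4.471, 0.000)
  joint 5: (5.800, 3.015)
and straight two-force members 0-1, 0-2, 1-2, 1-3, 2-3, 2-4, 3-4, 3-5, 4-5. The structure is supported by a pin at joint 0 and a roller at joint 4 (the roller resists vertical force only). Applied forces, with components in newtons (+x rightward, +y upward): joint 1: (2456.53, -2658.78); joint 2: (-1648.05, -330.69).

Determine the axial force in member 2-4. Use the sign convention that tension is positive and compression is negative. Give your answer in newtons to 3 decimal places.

769.174

N=6 nodes, M=9 members, R=3 reactions → 2N=12, M+R=12
member 0 (0-1): L=3.7835, (cx,cy)=(0.2968,0.9549)
member 1 (0-2): L=2.4310, (cx,cy)=(1.0000,0.0000)
member 2 (1-2): L=3.8425, (cx,cy)=(0.3404,-0.9403)
member 3 (1-3): L=2.3582, (cx,cy)=(0.9999,0.0140)
member 4 (2-3): L=3.7942, (cx,cy)=(0.2767,0.9609)
member 5 (2-4): L=2.0400, (cx,cy)=(1.0000,0.0000)
member 6 (3-4): L=3.7780, (cx,cy)=(0.2620,-0.9651)
member 7 (3-5): L=2.4033, (cx,cy)=(0.9649,-0.2626)
member 8 (4-5): L=3.2949, (cx,cy)=(0.4033,0.9150)
solve A·x = −loads:
  F[0-1] = -164.1311 N (compression)
  F[0-2] = +857.1965 N (tension)
  F[1-2] = -2684.6471 N (compression)
  F[1-3] = -1591.5341 N (compression)
  F[2-3] = +2971.0407 N (tension)
  F[2-4] = +769.1739 N (tension)
  F[3-4] = -2935.3056 N (compression)
  F[3-5] = -0.0000 N (compression)
  F[4-5] = +0.0000 N (tension)
  Rx@0 = -808.4800 N
  Ry@0 = +156.7345 N
  Ry@4 = +2832.7355 N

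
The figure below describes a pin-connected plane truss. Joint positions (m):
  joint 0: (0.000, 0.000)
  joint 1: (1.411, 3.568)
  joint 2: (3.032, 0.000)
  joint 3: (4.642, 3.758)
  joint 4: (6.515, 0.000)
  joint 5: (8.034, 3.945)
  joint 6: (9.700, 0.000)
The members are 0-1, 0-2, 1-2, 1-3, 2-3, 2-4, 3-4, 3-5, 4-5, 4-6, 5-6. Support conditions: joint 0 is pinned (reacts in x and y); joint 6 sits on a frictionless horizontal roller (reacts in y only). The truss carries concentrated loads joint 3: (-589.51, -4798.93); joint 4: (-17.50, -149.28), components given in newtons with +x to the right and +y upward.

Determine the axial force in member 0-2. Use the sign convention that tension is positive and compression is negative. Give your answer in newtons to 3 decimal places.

N=7 nodes, M=11 members, R=3 reactions → 2N=14, M+R=14
member 0 (0-1): L=3.8369, (cx,cy)=(0.3677,0.9299)
member 1 (0-2): L=3.0320, (cx,cy)=(1.0000,0.0000)
member 2 (1-2): L=3.9190, (cx,cy)=(0.4136,-0.9104)
member 3 (1-3): L=3.2366, (cx,cy)=(0.9983,0.0587)
member 4 (2-3): L=4.0884, (cx,cy)=(0.3938,0.9192)
member 5 (2-4): L=3.4830, (cx,cy)=(1.0000,0.0000)
member 6 (3-4): L=4.1989, (cx,cy)=(0.4461,-0.8950)
member 7 (3-5): L=3.3972, (cx,cy)=(0.9985,0.0550)
member 8 (4-5): L=4.2273, (cx,cy)=(0.3593,0.9332)
member 9 (4-6): L=3.1850, (cx,cy)=(1.0000,0.0000)
member 10 (5-6): L=4.2824, (cx,cy)=(0.3890,-0.9212)
solve A·x = −loads:
  F[0-1] = -2989.2455 N (compression)
  F[0-2] = +492.2791 N (tension)
  F[1-2] = +2904.6024 N (tension)
  F[1-3] = -2304.6941 N (compression)
  F[2-3] = -2876.9513 N (compression)
  F[2-4] = +2826.6564 N (tension)
  F[3-4] = -2366.2203 N (compression)
  F[3-5] = -1791.3724 N (compression)
  F[4-5] = +2429.2915 N (tension)
  F[4-6] = +915.7444 N (tension)
  F[5-6] = -2353.8682 N (compression)
  Rx@0 = +607.0100 N
  Ry@0 = +2779.7756 N
  Ry@6 = +2168.4344 N

492.279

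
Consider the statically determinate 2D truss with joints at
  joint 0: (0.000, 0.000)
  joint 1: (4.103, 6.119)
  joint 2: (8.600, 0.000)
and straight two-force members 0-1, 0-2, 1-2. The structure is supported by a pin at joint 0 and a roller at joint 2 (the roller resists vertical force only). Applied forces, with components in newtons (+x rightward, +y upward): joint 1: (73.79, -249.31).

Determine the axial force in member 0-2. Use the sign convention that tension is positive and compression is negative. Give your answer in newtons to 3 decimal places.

126.000

N=3 nodes, M=3 members, R=3 reactions → 2N=6, M+R=6
member 0 (0-1): L=7.3673, (cx,cy)=(0.5569,0.8306)
member 1 (0-2): L=8.6000, (cx,cy)=(1.0000,0.0000)
member 2 (1-2): L=7.5938, (cx,cy)=(0.5922,-0.8058)
solve A·x = −loads:
  F[0-1] = -93.7477 N (compression)
  F[0-2] = +126.0002 N (tension)
  F[1-2] = -212.7673 N (compression)
  Rx@0 = -73.7900 N
  Ry@0 = +77.8635 N
  Ry@2 = +171.4465 N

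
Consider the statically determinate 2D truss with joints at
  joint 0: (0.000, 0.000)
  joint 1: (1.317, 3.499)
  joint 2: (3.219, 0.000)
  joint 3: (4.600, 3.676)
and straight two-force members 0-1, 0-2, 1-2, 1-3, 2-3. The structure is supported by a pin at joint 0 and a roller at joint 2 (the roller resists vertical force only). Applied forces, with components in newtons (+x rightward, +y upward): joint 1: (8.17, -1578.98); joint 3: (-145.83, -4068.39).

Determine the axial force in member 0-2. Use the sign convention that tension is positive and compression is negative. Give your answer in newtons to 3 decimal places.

-384.115

N=4 nodes, M=5 members, R=3 reactions → 2N=8, M+R=8
member 0 (0-1): L=3.7386, (cx,cy)=(0.3523,0.9359)
member 1 (0-2): L=3.2190, (cx,cy)=(1.0000,0.0000)
member 2 (1-2): L=3.9825, (cx,cy)=(0.4776,-0.8786)
member 3 (1-3): L=3.2878, (cx,cy)=(0.9985,0.0538)
member 4 (2-3): L=3.9268, (cx,cy)=(0.3517,0.9361)
solve A·x = −loads:
  F[0-1] = +699.6280 N (tension)
  F[0-2] = -384.1154 N (compression)
  F[1-2] = -2455.8564 N (compression)
  F[1-3] = +1413.2149 N (tension)
  F[2-3] = -4427.2882 N (compression)
  Rx@0 = +137.6600 N
  Ry@0 = -654.7817 N
  Ry@2 = +6302.1517 N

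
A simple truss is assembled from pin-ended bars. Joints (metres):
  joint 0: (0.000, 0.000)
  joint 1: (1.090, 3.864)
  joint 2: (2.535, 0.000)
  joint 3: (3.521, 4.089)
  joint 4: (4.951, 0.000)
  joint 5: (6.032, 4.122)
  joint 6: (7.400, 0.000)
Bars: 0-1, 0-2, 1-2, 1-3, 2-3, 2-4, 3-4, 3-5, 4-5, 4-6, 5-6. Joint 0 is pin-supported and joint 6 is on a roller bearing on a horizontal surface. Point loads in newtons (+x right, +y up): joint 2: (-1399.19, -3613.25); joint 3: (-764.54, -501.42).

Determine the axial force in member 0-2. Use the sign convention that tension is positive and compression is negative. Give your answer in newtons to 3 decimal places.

N=7 nodes, M=11 members, R=3 reactions → 2N=14, M+R=14
member 0 (0-1): L=4.0148, (cx,cy)=(0.2715,0.9624)
member 1 (0-2): L=2.5350, (cx,cy)=(1.0000,0.0000)
member 2 (1-2): L=4.1254, (cx,cy)=(0.3503,-0.9366)
member 3 (1-3): L=2.4414, (cx,cy)=(0.9957,0.0922)
member 4 (2-3): L=4.2062, (cx,cy)=(0.2344,0.9721)
member 5 (2-4): L=2.4160, (cx,cy)=(1.0000,0.0000)
member 6 (3-4): L=4.3318, (cx,cy)=(0.3301,-0.9439)
member 7 (3-5): L=2.5112, (cx,cy)=(0.9999,0.0131)
member 8 (4-5): L=4.2614, (cx,cy)=(0.2537,0.9673)
member 9 (4-6): L=2.4490, (cx,cy)=(1.0000,0.0000)
member 10 (5-6): L=4.3431, (cx,cy)=(0.3150,-0.9491)
solve A·x = −loads:
  F[0-1] = -3180.2167 N (compression)
  F[0-2] = -1300.3150 N (compression)
  F[1-2] = +3076.0040 N (tension)
  F[1-3] = -1949.1522 N (compression)
  F[2-3] = +753.1025 N (tension)
  F[2-4] = +999.7777 N (tension)
  F[3-4] = -1125.2405 N (compression)
  F[3-5] = -628.3744 N (compression)
  F[4-5] = +1098.0790 N (tension)
  F[4-6] = +349.7670 N (tension)
  F[5-6] = -1110.4275 N (compression)
  Rx@0 = +2163.7300 N
  Ry@0 = +3060.7667 N
  Ry@6 = +1053.9033 N

-1300.315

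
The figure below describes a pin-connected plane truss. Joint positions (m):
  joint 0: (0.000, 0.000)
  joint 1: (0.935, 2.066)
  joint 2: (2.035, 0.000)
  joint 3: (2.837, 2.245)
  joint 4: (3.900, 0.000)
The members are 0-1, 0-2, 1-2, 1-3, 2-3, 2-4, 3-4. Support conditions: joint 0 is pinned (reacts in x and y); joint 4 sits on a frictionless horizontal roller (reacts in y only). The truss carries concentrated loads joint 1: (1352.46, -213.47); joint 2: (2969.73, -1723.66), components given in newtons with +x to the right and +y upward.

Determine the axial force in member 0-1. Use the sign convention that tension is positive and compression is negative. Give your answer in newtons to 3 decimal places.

-296.471

N=5 nodes, M=7 members, R=3 reactions → 2N=10, M+R=10
member 0 (0-1): L=2.2677, (cx,cy)=(0.4123,0.9110)
member 1 (0-2): L=2.0350, (cx,cy)=(1.0000,0.0000)
member 2 (1-2): L=2.3406, (cx,cy)=(0.4700,-0.8827)
member 3 (1-3): L=1.9104, (cx,cy)=(0.9956,0.0937)
member 4 (2-3): L=2.3840, (cx,cy)=(0.3364,0.9417)
member 5 (2-4): L=1.8650, (cx,cy)=(1.0000,0.0000)
member 6 (3-4): L=2.4839, (cx,cy)=(0.4279,-0.9038)
solve A·x = −loads:
  F[0-1] = -296.4706 N (compression)
  F[0-2] = +4444.4270 N (tension)
  F[1-2] = -88.6360 N (compression)
  F[1-3] = -1439.3732 N (compression)
  F[2-3] = +1913.4245 N (tension)
  F[2-4] = +789.3341 N (tension)
  F[3-4] = -1844.4631 N (compression)
  Rx@0 = -4322.1900 N
  Ry@0 = +270.0980 N
  Ry@4 = +1667.0320 N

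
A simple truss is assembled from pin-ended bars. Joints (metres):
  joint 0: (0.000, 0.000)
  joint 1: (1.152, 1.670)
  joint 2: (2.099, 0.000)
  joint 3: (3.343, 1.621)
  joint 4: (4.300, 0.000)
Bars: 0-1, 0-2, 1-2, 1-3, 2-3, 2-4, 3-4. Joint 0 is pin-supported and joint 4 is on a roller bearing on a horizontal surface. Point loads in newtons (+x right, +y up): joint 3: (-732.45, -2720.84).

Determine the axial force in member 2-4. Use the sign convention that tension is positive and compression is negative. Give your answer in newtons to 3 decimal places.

1085.807

N=5 nodes, M=7 members, R=3 reactions → 2N=10, M+R=10
member 0 (0-1): L=2.0288, (cx,cy)=(0.5678,0.8231)
member 1 (0-2): L=2.0990, (cx,cy)=(1.0000,0.0000)
member 2 (1-2): L=1.9198, (cx,cy)=(0.4933,-0.8699)
member 3 (1-3): L=2.1915, (cx,cy)=(0.9998,-0.0224)
member 4 (2-3): L=2.0433, (cx,cy)=(0.6088,0.7933)
member 5 (2-4): L=2.2010, (cx,cy)=(1.0000,0.0000)
member 6 (3-4): L=1.8824, (cx,cy)=(0.5084,-0.8611)
solve A·x = −loads:
  F[0-1] = -1071.0837 N (compression)
  F[0-2] = -124.2618 N (compression)
  F[1-2] = +1042.4081 N (tension)
  F[1-3] = -1122.6631 N (compression)
  F[2-3] = -1143.0051 N (compression)
  F[2-4] = +1085.8073 N (tension)
  F[3-4] = -2135.7796 N (compression)
  Rx@0 = +732.4500 N
  Ry@0 = +881.6617 N
  Ry@4 = +1839.1783 N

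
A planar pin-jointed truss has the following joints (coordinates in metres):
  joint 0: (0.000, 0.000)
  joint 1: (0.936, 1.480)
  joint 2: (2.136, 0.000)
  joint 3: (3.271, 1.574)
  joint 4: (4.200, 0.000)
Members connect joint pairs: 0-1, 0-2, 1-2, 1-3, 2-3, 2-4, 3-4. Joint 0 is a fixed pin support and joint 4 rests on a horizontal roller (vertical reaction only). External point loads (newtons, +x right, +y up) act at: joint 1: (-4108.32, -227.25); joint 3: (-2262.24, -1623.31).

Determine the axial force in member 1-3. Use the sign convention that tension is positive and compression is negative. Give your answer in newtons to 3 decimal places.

N=5 nodes, M=7 members, R=3 reactions → 2N=10, M+R=10
member 0 (0-1): L=1.7511, (cx,cy)=(0.5345,0.8452)
member 1 (0-2): L=2.1360, (cx,cy)=(1.0000,0.0000)
member 2 (1-2): L=1.9054, (cx,cy)=(0.6298,-0.7768)
member 3 (1-3): L=2.3369, (cx,cy)=(0.9992,0.0402)
member 4 (2-3): L=1.9405, (cx,cy)=(0.5849,0.8111)
member 5 (2-4): L=2.0640, (cx,cy)=(1.0000,0.0000)
member 6 (3-4): L=1.8277, (cx,cy)=(0.5083,-0.8612)
solve A·x = −loads:
  F[0-1] = -3349.8405 N (compression)
  F[0-2] = -4580.0416 N (compression)
  F[1-2] = +3362.6564 N (tension)
  F[1-3] = +200.1561 N (tension)
  F[2-3] = -3220.2171 N (compression)
  F[2-4] = -578.7667 N (compression)
  F[3-4] = +1138.6616 N (tension)
  Rx@0 = +6370.5600 N
  Ry@0 = +2831.1615 N
  Ry@4 = -980.6015 N

200.156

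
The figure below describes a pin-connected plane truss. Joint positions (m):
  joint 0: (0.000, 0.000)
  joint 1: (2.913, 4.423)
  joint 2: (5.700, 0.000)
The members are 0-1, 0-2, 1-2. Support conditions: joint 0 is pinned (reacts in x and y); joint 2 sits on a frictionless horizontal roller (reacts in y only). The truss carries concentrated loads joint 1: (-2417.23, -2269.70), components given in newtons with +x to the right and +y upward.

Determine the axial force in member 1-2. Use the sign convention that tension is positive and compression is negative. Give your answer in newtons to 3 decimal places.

N=3 nodes, M=3 members, R=3 reactions → 2N=6, M+R=6
member 0 (0-1): L=5.2961, (cx,cy)=(0.5500,0.8351)
member 1 (0-2): L=5.7000, (cx,cy)=(1.0000,0.0000)
member 2 (1-2): L=5.2278, (cx,cy)=(0.5331,-0.8460)
solve A·x = −loads:
  F[0-1] = -3574.7658 N (compression)
  F[0-2] = -451.0047 N (compression)
  F[1-2] = +845.9921 N (tension)
  Rx@0 = +2417.2300 N
  Ry@0 = +2985.4495 N
  Ry@2 = -715.7495 N

845.992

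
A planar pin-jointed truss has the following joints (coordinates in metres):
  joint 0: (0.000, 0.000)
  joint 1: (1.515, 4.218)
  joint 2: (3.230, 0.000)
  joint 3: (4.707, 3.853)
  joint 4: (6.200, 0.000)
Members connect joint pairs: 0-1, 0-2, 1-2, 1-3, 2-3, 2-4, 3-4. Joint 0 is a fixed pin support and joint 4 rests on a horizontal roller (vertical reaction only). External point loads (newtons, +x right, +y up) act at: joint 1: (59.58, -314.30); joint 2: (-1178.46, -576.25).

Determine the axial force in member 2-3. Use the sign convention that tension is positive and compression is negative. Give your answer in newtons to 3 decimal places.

N=5 nodes, M=7 members, R=3 reactions → 2N=10, M+R=10
member 0 (0-1): L=4.4818, (cx,cy)=(0.3380,0.9411)
member 1 (0-2): L=3.2300, (cx,cy)=(1.0000,0.0000)
member 2 (1-2): L=4.5533, (cx,cy)=(0.3766,-0.9264)
member 3 (1-3): L=3.2128, (cx,cy)=(0.9935,-0.1136)
member 4 (2-3): L=4.1264, (cx,cy)=(0.3579,0.9337)
member 5 (2-4): L=2.9700, (cx,cy)=(1.0000,0.0000)
member 6 (3-4): L=4.1321, (cx,cy)=(0.3613,-0.9324)
solve A·x = −loads:
  F[0-1] = -502.5933 N (compression)
  F[0-2] = -948.9874 N (compression)
  F[1-2] = +209.3858 N (tension)
  F[1-3] = -310.3467 N (compression)
  F[2-3] = +409.4097 N (tension)
  F[2-4] = +161.7935 N (tension)
  F[3-4] = -447.7929 N (compression)
  Rx@0 = +1118.8800 N
  Ry@0 = +473.0080 N
  Ry@4 = +417.5420 N

409.410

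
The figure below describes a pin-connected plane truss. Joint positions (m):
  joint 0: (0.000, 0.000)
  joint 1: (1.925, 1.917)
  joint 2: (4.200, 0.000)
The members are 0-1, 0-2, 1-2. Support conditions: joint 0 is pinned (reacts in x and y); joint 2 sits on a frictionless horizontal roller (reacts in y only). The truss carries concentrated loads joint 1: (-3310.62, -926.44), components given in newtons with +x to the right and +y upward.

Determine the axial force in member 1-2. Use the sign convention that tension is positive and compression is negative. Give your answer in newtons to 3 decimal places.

N=3 nodes, M=3 members, R=3 reactions → 2N=6, M+R=6
member 0 (0-1): L=2.7167, (cx,cy)=(0.7086,0.7056)
member 1 (0-2): L=4.2000, (cx,cy)=(1.0000,0.0000)
member 2 (1-2): L=2.9750, (cx,cy)=(0.7647,-0.6444)
solve A·x = −loads:
  F[0-1] = -2852.5927 N (compression)
  F[0-2] = -1289.3366 N (compression)
  F[1-2] = +1686.0450 N (tension)
  Rx@0 = +3310.6200 N
  Ry@0 = +2012.8832 N
  Ry@2 = -1086.4432 N

1686.045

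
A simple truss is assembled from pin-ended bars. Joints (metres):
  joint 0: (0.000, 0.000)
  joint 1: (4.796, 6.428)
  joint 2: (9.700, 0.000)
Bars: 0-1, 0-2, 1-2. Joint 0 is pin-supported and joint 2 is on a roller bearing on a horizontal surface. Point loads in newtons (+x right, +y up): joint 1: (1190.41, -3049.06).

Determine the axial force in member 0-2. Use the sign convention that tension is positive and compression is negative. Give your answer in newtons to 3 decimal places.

1751.965

N=3 nodes, M=3 members, R=3 reactions → 2N=6, M+R=6
member 0 (0-1): L=8.0200, (cx,cy)=(0.5980,0.8015)
member 1 (0-2): L=9.7000, (cx,cy)=(1.0000,0.0000)
member 2 (1-2): L=8.0851, (cx,cy)=(0.6065,-0.7950)
solve A·x = −loads:
  F[0-1] = -939.0500 N (compression)
  F[0-2] = +1751.9649 N (tension)
  F[1-2] = -2888.4101 N (compression)
  Rx@0 = -1190.4100 N
  Ry@0 = +752.6428 N
  Ry@2 = +2296.4172 N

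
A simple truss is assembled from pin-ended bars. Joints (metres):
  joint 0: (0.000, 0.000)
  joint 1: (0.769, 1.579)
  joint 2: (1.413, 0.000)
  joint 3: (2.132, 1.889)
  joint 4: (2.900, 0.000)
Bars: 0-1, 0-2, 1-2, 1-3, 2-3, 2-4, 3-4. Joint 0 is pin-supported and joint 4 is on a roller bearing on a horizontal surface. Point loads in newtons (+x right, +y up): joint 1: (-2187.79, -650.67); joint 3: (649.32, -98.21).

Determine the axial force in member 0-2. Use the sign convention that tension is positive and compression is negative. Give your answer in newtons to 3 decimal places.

N=5 nodes, M=7 members, R=3 reactions → 2N=10, M+R=10
member 0 (0-1): L=1.7563, (cx,cy)=(0.4379,0.8990)
member 1 (0-2): L=1.4130, (cx,cy)=(1.0000,0.0000)
member 2 (1-2): L=1.7053, (cx,cy)=(0.3777,-0.9259)
member 3 (1-3): L=1.3978, (cx,cy)=(0.9751,0.2218)
member 4 (2-3): L=2.0212, (cx,cy)=(0.3557,0.9346)
member 5 (2-4): L=1.4870, (cx,cy)=(1.0000,0.0000)
member 6 (3-4): L=2.0392, (cx,cy)=(0.3766,-0.9264)
solve A·x = −loads:
  F[0-1] = -1415.2751 N (compression)
  F[0-2] = -918.7898 N (compression)
  F[1-2] = +966.9301 N (tension)
  F[1-3] = +1233.6691 N (tension)
  F[2-3] = -957.9896 N (compression)
  F[2-4] = -212.8443 N (compression)
  F[3-4] = +565.1329 N (tension)
  Rx@0 = +1538.4700 N
  Ry@0 = +1272.3993 N
  Ry@4 = -523.5193 N

-918.790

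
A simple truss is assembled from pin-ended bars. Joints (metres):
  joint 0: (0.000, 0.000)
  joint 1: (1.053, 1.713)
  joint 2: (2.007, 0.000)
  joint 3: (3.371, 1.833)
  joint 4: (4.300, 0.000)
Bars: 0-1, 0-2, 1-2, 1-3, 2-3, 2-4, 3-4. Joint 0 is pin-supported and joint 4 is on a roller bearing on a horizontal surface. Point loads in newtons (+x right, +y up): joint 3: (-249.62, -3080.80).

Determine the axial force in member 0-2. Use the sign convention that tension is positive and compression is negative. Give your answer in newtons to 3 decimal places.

N=5 nodes, M=7 members, R=3 reactions → 2N=10, M+R=10
member 0 (0-1): L=2.0108, (cx,cy)=(0.5237,0.8519)
member 1 (0-2): L=2.0070, (cx,cy)=(1.0000,0.0000)
member 2 (1-2): L=1.9607, (cx,cy)=(0.4866,-0.8737)
member 3 (1-3): L=2.3211, (cx,cy)=(0.9987,0.0517)
member 4 (2-3): L=2.2848, (cx,cy)=(0.5970,0.8023)
member 5 (2-4): L=2.2930, (cx,cy)=(1.0000,0.0000)
member 6 (3-4): L=2.0550, (cx,cy)=(0.4521,-0.8920)
solve A·x = −loads:
  F[0-1] = -906.1989 N (compression)
  F[0-2] = +224.9393 N (tension)
  F[1-2] = +831.5570 N (tension)
  F[1-3] = -880.3323 N (compression)
  F[2-3] = -905.5639 N (compression)
  F[2-4] = +1170.1427 N (tension)
  F[3-4] = -2588.3921 N (compression)
  Rx@0 = +249.6200 N
  Ry@0 = +772.0039 N
  Ry@4 = +2308.7961 N

224.939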